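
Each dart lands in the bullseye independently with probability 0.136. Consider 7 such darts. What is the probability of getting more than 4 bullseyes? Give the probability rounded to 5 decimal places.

0.00077

X ~ Binomial(7, 0.136); P(X ≥ 5) = Σ C(7,k) p^k (1−p)^(7−k) over k:
  k=5: C(7,5)·0.136^5·0.864^2 = 0.0007294
  k=6: C(7,6)·0.136^6·0.864^1 = 0.0000383
  k=7: C(7,7)·0.136^7·0.864^0 = 0.0000009
Total = 0.0007685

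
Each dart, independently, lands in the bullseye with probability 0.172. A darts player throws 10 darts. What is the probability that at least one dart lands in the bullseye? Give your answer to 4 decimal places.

0.8485

P(at least one) = 1 − P(none) = 1 − (1 − 0.172)^10
= 1 − 0.151462 = 0.848538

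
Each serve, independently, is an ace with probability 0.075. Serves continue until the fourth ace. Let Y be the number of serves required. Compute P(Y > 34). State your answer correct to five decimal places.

0.75082

Needing more than 34 serves ⇔ fewer than 4 successes in the first 34. With X ~ Binomial(34, 0.075), P(Y > 34) = P(X ≤ 3).
  k=0: C(34,0)·0.075^0·0.925^34 = 0.0706023
  k=1: C(34,1)·0.075^1·0.925^33 = 0.1946334
  k=2: C(34,2)·0.075^2·0.925^32 = 0.2603879
  k=3: C(34,3)·0.075^3·0.925^31 = 0.2252004
P(X ≤ 3) = 0.7508240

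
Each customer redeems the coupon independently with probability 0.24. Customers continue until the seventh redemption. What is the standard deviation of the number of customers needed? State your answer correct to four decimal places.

9.6105

Y = total customers until the seventh success; negative binomial with r=7, p=0.24.
SD(Y) = √[r(1−p)/p²] = √(92.361111) = 9.610469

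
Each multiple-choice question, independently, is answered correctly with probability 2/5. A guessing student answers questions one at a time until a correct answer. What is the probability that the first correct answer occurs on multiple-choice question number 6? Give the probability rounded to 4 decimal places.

0.0311

Geometric (trials to first success), p = 0.40.
P(Y = 6) = (1−p)^5 · p = 0.07776 · 0.40 = 0.031104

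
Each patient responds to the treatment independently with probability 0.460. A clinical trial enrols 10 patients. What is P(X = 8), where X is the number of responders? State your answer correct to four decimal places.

X ~ Binomial(n=10, p=0.46).
P(X=8) = C(10,8) · p^8 · (1−p)^2
= 45 · 0.0020048 · 0.2916 = 0.026306

0.0263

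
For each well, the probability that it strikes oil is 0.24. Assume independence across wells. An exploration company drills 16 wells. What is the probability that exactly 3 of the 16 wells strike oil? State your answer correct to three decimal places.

0.218

X ~ Binomial(n=16, p=0.24).
P(X=3) = C(16,3) · p^3 · (1−p)^13
= 560 · 0.013824 · 0.028221 = 0.21847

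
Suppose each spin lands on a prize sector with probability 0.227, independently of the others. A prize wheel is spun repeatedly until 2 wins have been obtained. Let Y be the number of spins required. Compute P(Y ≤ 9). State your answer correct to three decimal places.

0.641

Finishing within 9 spins ⇔ at least 2 successes in the first 9. With X ~ Binomial(9, 0.227), P(Y ≤ 9) = 1 − P(X ≤ 1).
  k=0: C(9,0)·0.227^0·0.773^9 = 0.09854
  k=1: C(9,1)·0.227^1·0.773^8 = 0.26044
1 − 0.35898 = 0.64102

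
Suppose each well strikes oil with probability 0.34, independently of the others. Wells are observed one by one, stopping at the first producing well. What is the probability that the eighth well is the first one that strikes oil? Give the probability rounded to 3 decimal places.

0.019

Geometric (trials to first success), p = 0.34.
P(Y = 8) = (1−p)^7 · p = 0.054552 · 0.34 = 0.01855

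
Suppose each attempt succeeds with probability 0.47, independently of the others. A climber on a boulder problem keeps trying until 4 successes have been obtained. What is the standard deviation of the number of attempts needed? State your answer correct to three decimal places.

3.098

Y = total attempts until the fourth success; negative binomial with r=4, p=0.47.
SD(Y) = √[r(1−p)/p²] = √(9.59710) = 3.09792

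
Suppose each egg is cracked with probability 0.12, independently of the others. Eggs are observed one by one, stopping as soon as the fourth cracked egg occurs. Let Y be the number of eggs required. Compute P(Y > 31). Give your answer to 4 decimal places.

0.4804

Needing more than 31 eggs ⇔ fewer than 4 successes in the first 31. With X ~ Binomial(31, 0.12), P(Y > 31) = P(X ≤ 3).
  k=0: C(31,0)·0.12^0·0.88^31 = 0.019009
  k=1: C(31,1)·0.12^1·0.88^30 = 0.080357
  k=2: C(31,2)·0.12^2·0.88^29 = 0.164366
  k=3: C(31,3)·0.12^3·0.88^28 = 0.216665
P(X ≤ 3) = 0.480397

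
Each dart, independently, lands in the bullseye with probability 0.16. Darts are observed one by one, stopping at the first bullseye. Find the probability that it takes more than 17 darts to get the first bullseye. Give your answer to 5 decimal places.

0.05161

Y = number of darts to the first success; geometric, p = 0.16.
P(Y > 17) = P(first 17 all fail) = (1−p)^17 = 0.0516117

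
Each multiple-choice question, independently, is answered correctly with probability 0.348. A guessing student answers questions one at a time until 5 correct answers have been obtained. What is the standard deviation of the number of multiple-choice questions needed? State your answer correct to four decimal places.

5.1884

Y = total multiple-choice questions until the fifth success; negative binomial with r=5, p=0.348.
SD(Y) = √[r(1−p)/p²] = √(26.919012) = 5.188353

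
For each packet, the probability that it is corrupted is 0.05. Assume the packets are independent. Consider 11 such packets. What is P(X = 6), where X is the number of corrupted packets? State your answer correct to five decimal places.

0.00001

X ~ Binomial(n=11, p=0.05).
P(X=6) = C(11,6) · p^6 · (1−p)^5
= 462 · 1.5625e-08 · 0.77378 = 0.0000056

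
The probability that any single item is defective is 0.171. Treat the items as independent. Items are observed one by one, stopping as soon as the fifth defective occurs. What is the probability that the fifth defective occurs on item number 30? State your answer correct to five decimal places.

0.03195

Y = trial on which the fifth success occurs; negative binomial, r=5, p=0.171.
P(Y=30) = C(29,4) · p^5 · (1−p)^25
= 23751 · 0.00014621 · 0.0092016 = 0.0319540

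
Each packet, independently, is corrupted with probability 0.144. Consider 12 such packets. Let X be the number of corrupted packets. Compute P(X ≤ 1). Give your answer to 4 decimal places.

X ~ Binomial(12, 0.144); P(X ≤ 1) = Σ C(12,k) p^k (1−p)^(12−k) over k:
  k=0: C(12,0)·0.144^0·0.856^12 = 0.154769
  k=1: C(12,1)·0.144^1·0.856^11 = 0.312432
Total = 0.467201

0.4672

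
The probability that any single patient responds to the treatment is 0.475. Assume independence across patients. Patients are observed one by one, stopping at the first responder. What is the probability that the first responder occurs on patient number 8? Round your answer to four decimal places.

0.0052

Geometric (trials to first success), p = 0.475.
P(Y = 8) = (1−p)^7 · p = 0.010993 · 0.475 = 0.005222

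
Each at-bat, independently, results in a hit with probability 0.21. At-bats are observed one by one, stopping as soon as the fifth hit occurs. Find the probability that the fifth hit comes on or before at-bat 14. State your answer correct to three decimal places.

Finishing within 14 at-bats ⇔ at least 5 successes in the first 14. With X ~ Binomial(14, 0.21), P(Y ≤ 14) = 1 − P(X ≤ 4).
  k=0: C(14,0)·0.21^0·0.79^14 = 0.03688
  k=1: C(14,1)·0.21^1·0.79^13 = 0.13725
  k=2: C(14,2)·0.21^2·0.79^12 = 0.23714
  k=3: C(14,3)·0.21^3·0.79^11 = 0.25215
  k=4: C(14,4)·0.21^4·0.79^10 = 0.18432
1 − 0.84774 = 0.15226

0.152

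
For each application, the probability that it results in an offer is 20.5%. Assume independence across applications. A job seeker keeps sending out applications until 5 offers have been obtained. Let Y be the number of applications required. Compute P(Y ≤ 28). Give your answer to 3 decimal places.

0.708

Finishing within 28 applications ⇔ at least 5 successes in the first 28. With X ~ Binomial(28, 0.205), P(Y ≤ 28) = 1 − P(X ≤ 4).
  k=0: C(28,0)·0.205^0·0.795^28 = 0.00162
  k=1: C(28,1)·0.205^1·0.795^27 = 0.01172
  k=2: C(28,2)·0.205^2·0.795^26 = 0.04079
  k=3: C(28,3)·0.205^3·0.795^25 = 0.09116
  k=4: C(28,4)·0.205^4·0.795^24 = 0.14691
1 − 0.29219 = 0.70781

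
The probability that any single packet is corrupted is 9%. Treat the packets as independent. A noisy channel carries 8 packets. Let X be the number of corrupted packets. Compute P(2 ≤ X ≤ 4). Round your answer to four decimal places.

X ~ Binomial(8, 0.09); P(2 ≤ X ≤ 4) = Σ C(8,k) p^k (1−p)^(8−k) over k:
  k=2: C(8,2)·0.09^2·0.91^6 = 0.128793
  k=3: C(8,3)·0.09^3·0.91^5 = 0.025475
  k=4: C(8,4)·0.09^4·0.91^4 = 0.003149
Total = 0.157418

0.1574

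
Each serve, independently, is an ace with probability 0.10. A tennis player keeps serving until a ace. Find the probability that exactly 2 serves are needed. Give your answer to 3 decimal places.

Geometric (trials to first success), p = 0.10.
P(Y = 2) = (1−p)^1 · p = 0.9 · 0.10 = 0.09000

0.090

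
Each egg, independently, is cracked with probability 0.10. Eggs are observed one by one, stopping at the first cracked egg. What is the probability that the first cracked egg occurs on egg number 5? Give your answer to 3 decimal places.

Geometric (trials to first success), p = 0.10.
P(Y = 5) = (1−p)^4 · p = 0.6561 · 0.10 = 0.06561

0.066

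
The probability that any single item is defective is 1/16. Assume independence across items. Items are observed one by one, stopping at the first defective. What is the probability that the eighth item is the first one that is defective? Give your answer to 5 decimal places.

0.03978

Geometric (trials to first success), p = 0.0625.
P(Y = 8) = (1−p)^7 · p = 0.6365 · 0.0625 = 0.0397813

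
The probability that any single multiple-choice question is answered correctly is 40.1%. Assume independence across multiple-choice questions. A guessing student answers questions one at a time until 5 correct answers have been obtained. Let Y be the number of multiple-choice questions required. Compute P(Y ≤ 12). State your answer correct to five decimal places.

0.56466

Finishing within 12 multiple-choice questions ⇔ at least 5 successes in the first 12. With X ~ Binomial(12, 0.401), P(Y ≤ 12) = 1 − P(X ≤ 4).
  k=0: C(12,0)·0.401^0·0.599^12 = 0.0021336
  k=1: C(12,1)·0.401^1·0.599^11 = 0.0171404
  k=2: C(12,2)·0.401^2·0.599^10 = 0.0631104
  k=3: C(12,3)·0.401^3·0.599^9 = 0.1408307
  k=4: C(12,4)·0.401^4·0.599^8 = 0.2121276
1 − 0.4353427 = 0.5646573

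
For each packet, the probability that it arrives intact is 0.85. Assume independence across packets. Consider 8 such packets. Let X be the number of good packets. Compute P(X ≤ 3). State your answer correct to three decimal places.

X ~ Binomial(8, 0.85); P(X ≤ 3) = Σ C(8,k) p^k (1−p)^(8−k) over k:
  k=0: C(8,0)·0.85^0·0.15^8 = 0.00000
  k=1: C(8,1)·0.85^1·0.15^7 = 0.00001
  k=2: C(8,2)·0.85^2·0.15^6 = 0.00023
  k=3: C(8,3)·0.85^3·0.15^5 = 0.00261
Total = 0.00285

0.003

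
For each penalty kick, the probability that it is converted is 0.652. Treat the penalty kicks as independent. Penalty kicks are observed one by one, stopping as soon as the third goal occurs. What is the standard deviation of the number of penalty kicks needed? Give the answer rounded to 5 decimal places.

Y = total penalty kicks until the third success; negative binomial with r=3, p=0.652.
SD(Y) = √[r(1−p)/p²] = √(2.4558696) = 1.5671214

1.56712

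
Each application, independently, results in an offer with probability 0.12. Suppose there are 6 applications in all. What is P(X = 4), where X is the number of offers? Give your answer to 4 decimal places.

0.0024

X ~ Binomial(n=6, p=0.12).
P(X=4) = C(6,4) · p^4 · (1−p)^2
= 15 · 0.00020736 · 0.7744 = 0.002409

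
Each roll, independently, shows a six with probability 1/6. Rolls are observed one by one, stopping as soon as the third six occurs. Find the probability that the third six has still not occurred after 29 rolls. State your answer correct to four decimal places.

Needing more than 29 rolls ⇔ fewer than 3 successes in the first 29. With X ~ Binomial(29, 0.166667), P(Y > 29) = P(X ≤ 2).
  k=0: C(29,0)·0.166667^0·0.833333^29 = 0.005055
  k=1: C(29,1)·0.166667^1·0.833333^28 = 0.029321
  k=2: C(29,2)·0.166667^2·0.833333^27 = 0.082097
P(X ≤ 2) = 0.116473

0.1165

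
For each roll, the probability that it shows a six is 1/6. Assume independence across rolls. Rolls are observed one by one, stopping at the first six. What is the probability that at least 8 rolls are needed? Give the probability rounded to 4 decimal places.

0.2791

Y = number of rolls to the first success; geometric, p = 0.166667.
P(Y > 7) = P(first 7 all fail) = (1−p)^7 = 0.279082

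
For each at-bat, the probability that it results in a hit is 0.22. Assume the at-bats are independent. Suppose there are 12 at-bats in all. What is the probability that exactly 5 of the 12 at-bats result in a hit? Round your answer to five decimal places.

X ~ Binomial(n=12, p=0.22).
P(X=5) = C(12,5) · p^5 · (1−p)^7
= 792 · 0.00051536 · 0.17566 = 0.0716970

0.07170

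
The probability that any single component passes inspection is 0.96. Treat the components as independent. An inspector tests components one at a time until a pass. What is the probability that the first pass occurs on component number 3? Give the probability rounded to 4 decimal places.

0.0015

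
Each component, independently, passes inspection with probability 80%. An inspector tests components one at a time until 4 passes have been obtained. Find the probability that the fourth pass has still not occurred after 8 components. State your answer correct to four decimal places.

Needing more than 8 components ⇔ fewer than 4 successes in the first 8. With X ~ Binomial(8, 0.80), P(Y > 8) = P(X ≤ 3).
  k=0: C(8,0)·0.80^0·0.20^8 = 0.000003
  k=1: C(8,1)·0.80^1·0.20^7 = 0.000082
  k=2: C(8,2)·0.80^2·0.20^6 = 0.001147
  k=3: C(8,3)·0.80^3·0.20^5 = 0.009175
P(X ≤ 3) = 0.010406

0.0104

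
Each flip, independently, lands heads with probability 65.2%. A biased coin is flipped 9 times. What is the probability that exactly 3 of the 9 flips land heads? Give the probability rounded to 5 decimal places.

0.04135

X ~ Binomial(n=9, p=0.652).
P(X=3) = C(9,3) · p^3 · (1−p)^6
= 84 · 0.27717 · 0.0017761 = 0.0413521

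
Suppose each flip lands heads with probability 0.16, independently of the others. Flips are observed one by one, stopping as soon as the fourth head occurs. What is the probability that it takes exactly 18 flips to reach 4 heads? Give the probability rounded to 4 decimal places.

Y = trial on which the fourth success occurs; negative binomial, r=4, p=0.16.
P(Y=18) = C(17,3) · p^4 · (1−p)^14
= 680 · 0.00065536 · 0.087078 = 0.038806

0.0388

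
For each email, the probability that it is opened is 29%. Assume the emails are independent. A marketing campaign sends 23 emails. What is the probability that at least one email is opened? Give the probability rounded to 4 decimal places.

0.9996

P(at least one) = 1 − P(none) = 1 − (1 − 0.29)^23
= 1 − 0.000379 = 0.999621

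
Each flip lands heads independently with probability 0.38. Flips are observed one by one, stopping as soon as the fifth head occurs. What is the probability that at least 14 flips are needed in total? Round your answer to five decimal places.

Needing more than 13 flips ⇔ fewer than 5 successes in the first 13. With X ~ Binomial(13, 0.38), P(Y > 13) = P(X ≤ 4).
  k=0: C(13,0)·0.38^0·0.62^13 = 0.0020003
  k=1: C(13,1)·0.38^1·0.62^12 = 0.0159378
  k=2: C(13,2)·0.38^2·0.62^11 = 0.0586098
  k=3: C(13,3)·0.38^3·0.62^10 = 0.1317145
  k=4: C(13,4)·0.38^4·0.62^9 = 0.2018207
P(X ≤ 4) = 0.4100831

0.41008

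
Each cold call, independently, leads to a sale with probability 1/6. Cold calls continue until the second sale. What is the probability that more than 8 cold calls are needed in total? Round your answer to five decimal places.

0.60468

Needing more than 8 cold calls ⇔ fewer than 2 successes in the first 8. With X ~ Binomial(8, 0.166667), P(Y > 8) = P(X ≤ 1).
  k=0: C(8,0)·0.166667^0·0.833333^8 = 0.2325680
  k=1: C(8,1)·0.166667^1·0.833333^7 = 0.3721089
P(X ≤ 1) = 0.6046769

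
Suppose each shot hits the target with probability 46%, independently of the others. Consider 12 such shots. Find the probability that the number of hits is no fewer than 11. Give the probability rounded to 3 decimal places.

X ~ Binomial(12, 0.46); P(X ≥ 11) = Σ C(12,k) p^k (1−p)^(12−k) over k:
  k=11: C(12,11)·0.46^11·0.54^1 = 0.00126
  k=12: C(12,12)·0.46^12·0.54^0 = 0.00009
Total = 0.00135

0.001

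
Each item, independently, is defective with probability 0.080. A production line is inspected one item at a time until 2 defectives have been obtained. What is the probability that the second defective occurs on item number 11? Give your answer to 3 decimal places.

Y = trial on which the second success occurs; negative binomial, r=2, p=0.08.
P(Y=11) = C(10,1) · p^2 · (1−p)^9
= 10 · 0.0064 · 0.47216 = 0.03022

0.030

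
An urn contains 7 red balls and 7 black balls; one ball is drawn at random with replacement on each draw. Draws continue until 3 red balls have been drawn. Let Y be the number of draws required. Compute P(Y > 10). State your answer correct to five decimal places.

Needing more than 10 draws ⇔ fewer than 3 successes in the first 10. With X ~ Binomial(10, 0.50), P(Y > 10) = P(X ≤ 2).
  k=0: C(10,0)·0.50^0·0.50^10 = 0.0009766
  k=1: C(10,1)·0.50^1·0.50^9 = 0.0097656
  k=2: C(10,2)·0.50^2·0.50^8 = 0.0439453
P(X ≤ 2) = 0.0546875

0.05469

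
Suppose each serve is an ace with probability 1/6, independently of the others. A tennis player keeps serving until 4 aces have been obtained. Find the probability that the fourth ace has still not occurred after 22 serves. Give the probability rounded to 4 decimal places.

Needing more than 22 serves ⇔ fewer than 4 successes in the first 22. With X ~ Binomial(22, 0.166667), P(Y > 22) = P(X ≤ 3).
  k=0: C(22,0)·0.166667^0·0.833333^22 = 0.018114
  k=1: C(22,1)·0.166667^1·0.833333^21 = 0.079701
  k=2: C(22,2)·0.166667^2·0.833333^20 = 0.167373
  k=3: C(22,3)·0.166667^3·0.833333^19 = 0.223164
P(X ≤ 3) = 0.488351

0.4884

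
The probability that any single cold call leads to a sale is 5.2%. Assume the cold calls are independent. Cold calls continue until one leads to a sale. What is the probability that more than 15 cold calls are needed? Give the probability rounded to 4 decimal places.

Y = number of cold calls to the first success; geometric, p = 0.052.
P(Y > 15) = P(first 15 all fail) = (1−p)^15 = 0.448875

0.4489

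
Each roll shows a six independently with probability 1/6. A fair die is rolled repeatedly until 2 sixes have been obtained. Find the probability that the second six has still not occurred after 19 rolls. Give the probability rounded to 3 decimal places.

0.150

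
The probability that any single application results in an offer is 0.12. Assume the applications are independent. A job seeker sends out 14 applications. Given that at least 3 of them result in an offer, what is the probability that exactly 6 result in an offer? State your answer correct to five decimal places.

0.01393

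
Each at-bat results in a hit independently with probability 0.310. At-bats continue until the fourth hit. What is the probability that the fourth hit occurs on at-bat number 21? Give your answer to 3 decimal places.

Y = trial on which the fourth success occurs; negative binomial, r=4, p=0.31.
P(Y=21) = C(20,3) · p^4 · (1−p)^17
= 1140 · 0.0092352 · 0.0018215 = 0.01918

0.019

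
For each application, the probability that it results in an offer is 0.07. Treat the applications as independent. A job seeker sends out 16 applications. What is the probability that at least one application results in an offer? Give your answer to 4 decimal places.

0.6869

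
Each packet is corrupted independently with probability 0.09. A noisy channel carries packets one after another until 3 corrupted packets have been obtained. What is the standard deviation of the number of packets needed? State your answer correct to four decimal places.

18.3586

Y = total packets until the third success; negative binomial with r=3, p=0.09.
SD(Y) = √[r(1−p)/p²] = √(337.037037) = 18.358568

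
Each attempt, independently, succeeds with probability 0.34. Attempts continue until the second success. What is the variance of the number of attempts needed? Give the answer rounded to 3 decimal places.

11.419

Y = total attempts until the second success; negative binomial with r=2, p=0.34.
Var(Y) = r(1−p)/p² = 2·0.66 / 0.34² = 11.41869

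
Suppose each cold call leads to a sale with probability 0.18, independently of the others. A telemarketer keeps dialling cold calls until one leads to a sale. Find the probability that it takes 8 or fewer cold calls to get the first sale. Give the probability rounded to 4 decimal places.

Y = number of cold calls to the first success; geometric, p = 0.18.
P(Y ≤ 8) = 1 − (1−p)^8 = 1 − 0.204414 = 0.795586

0.7956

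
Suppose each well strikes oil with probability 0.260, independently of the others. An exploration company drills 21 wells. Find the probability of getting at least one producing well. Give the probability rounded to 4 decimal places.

0.9982

P(at least one) = 1 − P(none) = 1 − (1 − 0.26)^21
= 1 − 0.001794 = 0.998206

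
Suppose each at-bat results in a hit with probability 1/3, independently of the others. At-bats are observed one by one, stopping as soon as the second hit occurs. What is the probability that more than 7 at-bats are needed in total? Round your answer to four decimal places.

Needing more than 7 at-bats ⇔ fewer than 2 successes in the first 7. With X ~ Binomial(7, 0.333333), P(Y > 7) = P(X ≤ 1).
  k=0: C(7,0)·0.333333^0·0.666667^7 = 0.058528
  k=1: C(7,1)·0.333333^1·0.666667^6 = 0.204847
P(X ≤ 1) = 0.263374

0.2634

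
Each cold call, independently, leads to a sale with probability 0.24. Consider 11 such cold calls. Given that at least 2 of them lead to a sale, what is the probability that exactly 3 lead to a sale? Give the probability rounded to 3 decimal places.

0.325

X ~ Binomial(11, 0.24). Want P(X=3 | X≥2) = P(X=3) / P(X≥2).
P(X=3) = C(11,3)·0.24^3·0.76^8 = 0.25388
P(X≥2) = 1 − 0.04886 − 0.16972 = 0.78142
Ratio = 0.25388 / 0.78142 = 0.32490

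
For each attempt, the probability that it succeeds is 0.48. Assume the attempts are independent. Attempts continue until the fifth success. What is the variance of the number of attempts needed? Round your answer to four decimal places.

Y = total attempts until the fifth success; negative binomial with r=5, p=0.48.
Var(Y) = r(1−p)/p² = 5·0.52 / 0.48² = 11.284722

11.2847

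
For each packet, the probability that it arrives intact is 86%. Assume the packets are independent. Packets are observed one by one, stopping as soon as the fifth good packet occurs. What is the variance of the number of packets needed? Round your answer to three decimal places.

0.946

Y = total packets until the fifth success; negative binomial with r=5, p=0.86.
Var(Y) = r(1−p)/p² = 5·0.14 / 0.86² = 0.94646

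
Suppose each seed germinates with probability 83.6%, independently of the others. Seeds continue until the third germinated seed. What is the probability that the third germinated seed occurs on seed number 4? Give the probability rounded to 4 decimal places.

Y = trial on which the third success occurs; negative binomial, r=3, p=0.836.
P(Y=4) = C(3,2) · p^3 · (1−p)^1
= 3 · 0.58428 · 0.164 = 0.287464

0.2875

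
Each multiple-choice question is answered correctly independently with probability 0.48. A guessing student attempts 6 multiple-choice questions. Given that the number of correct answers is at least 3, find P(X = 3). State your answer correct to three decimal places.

0.503

X ~ Binomial(6, 0.48). Want P(X=3 | X≥3) = P(X=3) / P(X≥3).
P(X=3) = C(6,3)·0.48^3·0.52^3 = 0.31100
P(X≥3) = 1 − 0.01977 − 0.10950 − 0.25269 = 0.61804
Ratio = 0.31100 / 0.61804 = 0.50321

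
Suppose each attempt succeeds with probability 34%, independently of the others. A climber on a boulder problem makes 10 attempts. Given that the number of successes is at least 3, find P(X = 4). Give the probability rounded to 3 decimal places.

X ~ Binomial(10, 0.34). Want P(X=4 | X≥3) = P(X=4) / P(X≥3).
P(X=4) = C(10,4)·0.34^4·0.66^6 = 0.23195
P(X≥3) = 1 − 0.01568 − 0.08079 − 0.18729 = 0.71623
Ratio = 0.23195 / 0.71623 = 0.32385

0.324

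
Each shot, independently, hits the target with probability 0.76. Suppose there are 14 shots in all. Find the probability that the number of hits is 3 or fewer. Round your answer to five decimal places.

X ~ Binomial(14, 0.76); P(X ≤ 3) = Σ C(14,k) p^k (1−p)^(14−k) over k:
  k=0: C(14,0)·0.76^0·0.24^14 = 0.0000000
  k=1: C(14,1)·0.76^1·0.24^13 = 0.0000001
  k=2: C(14,2)·0.76^2·0.24^12 = 0.0000019
  k=3: C(14,3)·0.76^3·0.24^11 = 0.0000243
Total = 0.0000263

0.00003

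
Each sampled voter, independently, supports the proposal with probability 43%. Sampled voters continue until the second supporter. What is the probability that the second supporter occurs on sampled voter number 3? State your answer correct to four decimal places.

Y = trial on which the second success occurs; negative binomial, r=2, p=0.43.
P(Y=3) = C(2,1) · p^2 · (1−p)^1
= 2 · 0.1849 · 0.57 = 0.210786

0.2108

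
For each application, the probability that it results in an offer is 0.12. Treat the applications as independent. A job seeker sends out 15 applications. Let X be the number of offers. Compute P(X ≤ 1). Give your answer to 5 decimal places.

X ~ Binomial(15, 0.12); P(X ≤ 1) = Σ C(15,k) p^k (1−p)^(15−k) over k:
  k=0: C(15,0)·0.12^0·0.88^15 = 0.1469739
  k=1: C(15,1)·0.12^1·0.88^14 = 0.3006283
Total = 0.4476022

0.44760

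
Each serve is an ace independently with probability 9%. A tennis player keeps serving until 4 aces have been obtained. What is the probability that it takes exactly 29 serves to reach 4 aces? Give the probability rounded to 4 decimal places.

Y = trial on which the fourth success occurs; negative binomial, r=4, p=0.09.
P(Y=29) = C(28,3) · p^4 · (1−p)^25
= 3276 · 6.561e-05 · 0.094631 = 0.020340

0.0203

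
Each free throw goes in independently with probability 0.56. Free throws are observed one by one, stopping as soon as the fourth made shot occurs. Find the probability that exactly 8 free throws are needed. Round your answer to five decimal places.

0.12901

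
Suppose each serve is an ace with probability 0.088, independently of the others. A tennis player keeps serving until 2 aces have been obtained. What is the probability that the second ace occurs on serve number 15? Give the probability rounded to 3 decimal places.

Y = trial on which the second success occurs; negative binomial, r=2, p=0.088.
P(Y=15) = C(14,1) · p^2 · (1−p)^13
= 14 · 0.007744 · 0.30195 = 0.03274

0.033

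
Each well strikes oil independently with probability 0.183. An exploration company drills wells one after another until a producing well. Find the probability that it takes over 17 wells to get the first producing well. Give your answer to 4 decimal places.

0.0322

Y = number of wells to the first success; geometric, p = 0.183.
P(Y > 17) = P(first 17 all fail) = (1−p)^17 = 0.032194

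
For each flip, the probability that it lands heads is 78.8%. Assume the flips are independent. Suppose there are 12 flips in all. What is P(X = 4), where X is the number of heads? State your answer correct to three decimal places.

0.001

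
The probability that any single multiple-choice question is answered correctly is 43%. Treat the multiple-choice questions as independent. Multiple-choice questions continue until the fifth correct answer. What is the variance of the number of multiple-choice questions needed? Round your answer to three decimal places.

Y = total multiple-choice questions until the fifth success; negative binomial with r=5, p=0.43.
Var(Y) = r(1−p)/p² = 5·0.57 / 0.43² = 15.41374

15.414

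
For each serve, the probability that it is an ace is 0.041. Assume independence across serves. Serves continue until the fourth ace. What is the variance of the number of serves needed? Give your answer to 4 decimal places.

2281.9750

Y = total serves until the fourth success; negative binomial with r=4, p=0.041.
Var(Y) = r(1−p)/p² = 4·0.959 / 0.041² = 2281.975015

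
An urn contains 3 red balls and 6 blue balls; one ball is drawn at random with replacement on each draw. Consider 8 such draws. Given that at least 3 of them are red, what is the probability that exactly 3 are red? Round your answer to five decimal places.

0.51361

X ~ Binomial(8, 0.333333). Want P(X=3 | X≥3) = P(X=3) / P(X≥3).
P(X=3) = C(8,3)·0.333333^3·0.666667^5 = 0.2731291
P(X≥3) = 1 − 0.0390184 − 0.1560738 − 0.2731291 = 0.5317787
Ratio = 0.2731291 / 0.5317787 = 0.5136142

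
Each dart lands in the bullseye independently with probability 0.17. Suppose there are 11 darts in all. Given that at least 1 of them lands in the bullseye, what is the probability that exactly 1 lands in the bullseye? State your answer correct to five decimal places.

0.33304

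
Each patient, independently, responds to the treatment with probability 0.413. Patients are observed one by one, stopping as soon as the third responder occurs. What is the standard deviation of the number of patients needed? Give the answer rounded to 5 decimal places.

3.21314

Y = total patients until the third success; negative binomial with r=3, p=0.413.
SD(Y) = √[r(1−p)/p²] = √(10.3242676) = 3.2131398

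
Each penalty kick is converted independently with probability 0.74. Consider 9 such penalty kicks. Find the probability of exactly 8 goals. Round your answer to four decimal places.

X ~ Binomial(n=9, p=0.74).
P(X=8) = C(9,8) · p^8 · (1−p)^1
= 9 · 0.089919 · 0.26 = 0.210412

0.2104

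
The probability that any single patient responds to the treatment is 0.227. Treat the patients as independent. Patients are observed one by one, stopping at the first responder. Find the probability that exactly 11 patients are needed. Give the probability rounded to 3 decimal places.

0.017

Geometric (trials to first success), p = 0.227.
P(Y = 11) = (1−p)^10 · p = 0.076172 · 0.227 = 0.01729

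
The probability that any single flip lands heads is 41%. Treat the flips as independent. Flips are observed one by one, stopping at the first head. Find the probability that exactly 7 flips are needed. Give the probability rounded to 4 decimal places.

0.0173

Geometric (trials to first success), p = 0.41.
P(Y = 7) = (1−p)^6 · p = 0.042181 · 0.41 = 0.017294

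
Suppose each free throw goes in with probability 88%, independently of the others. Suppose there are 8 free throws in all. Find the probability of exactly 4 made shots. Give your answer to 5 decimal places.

0.00870

X ~ Binomial(n=8, p=0.88).
P(X=4) = C(8,4) · p^4 · (1−p)^4
= 70 · 0.5997 · 0.00020736 = 0.0087047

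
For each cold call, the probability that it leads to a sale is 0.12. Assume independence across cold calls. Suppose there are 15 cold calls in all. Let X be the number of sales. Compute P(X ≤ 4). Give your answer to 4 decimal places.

0.9735

X ~ Binomial(15, 0.12); P(X ≤ 4) = Σ C(15,k) p^k (1−p)^(15−k) over k:
  k=0: C(15,0)·0.12^0·0.88^15 = 0.146974
  k=1: C(15,1)·0.12^1·0.88^14 = 0.300628
  k=2: C(15,2)·0.12^2·0.88^13 = 0.286963
  k=3: C(15,3)·0.12^3·0.88^12 = 0.169569
  k=4: C(15,4)·0.12^4·0.88^11 = 0.069369
Total = 0.973504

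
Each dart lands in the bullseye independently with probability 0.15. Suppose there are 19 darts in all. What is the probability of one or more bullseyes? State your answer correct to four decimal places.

0.9544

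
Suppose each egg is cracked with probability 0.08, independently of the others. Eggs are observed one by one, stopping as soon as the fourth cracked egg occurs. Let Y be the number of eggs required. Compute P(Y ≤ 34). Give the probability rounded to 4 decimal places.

Finishing within 34 eggs ⇔ at least 4 successes in the first 34. With X ~ Binomial(34, 0.08), P(Y ≤ 34) = 1 − P(X ≤ 3).
  k=0: C(34,0)·0.08^0·0.92^34 = 0.058720
  k=1: C(34,1)·0.08^1·0.92^33 = 0.173607
  k=2: C(34,2)·0.08^2·0.92^32 = 0.249088
  k=3: C(34,3)·0.08^3·0.92^31 = 0.231038
1 − 0.712454 = 0.287546

0.2875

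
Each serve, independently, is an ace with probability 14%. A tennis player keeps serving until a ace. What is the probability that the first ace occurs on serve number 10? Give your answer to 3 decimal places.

Geometric (trials to first success), p = 0.14.
P(Y = 10) = (1−p)^9 · p = 0.25733 · 0.14 = 0.03603

0.036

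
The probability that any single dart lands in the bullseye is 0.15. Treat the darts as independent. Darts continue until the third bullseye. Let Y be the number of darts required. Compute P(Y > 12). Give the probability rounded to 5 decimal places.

0.73582

Needing more than 12 darts ⇔ fewer than 3 successes in the first 12. With X ~ Binomial(12, 0.15), P(Y > 12) = P(X ≤ 2).
  k=0: C(12,0)·0.15^0·0.85^12 = 0.1422418
  k=1: C(12,1)·0.15^1·0.85^11 = 0.3012178
  k=2: C(12,2)·0.15^2·0.85^10 = 0.2923585
P(X ≤ 2) = 0.7358181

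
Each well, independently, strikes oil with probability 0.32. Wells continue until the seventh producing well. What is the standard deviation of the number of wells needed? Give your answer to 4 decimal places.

6.8179

Y = total wells until the seventh success; negative binomial with r=7, p=0.32.
SD(Y) = √[r(1−p)/p²] = √(46.484375) = 6.817945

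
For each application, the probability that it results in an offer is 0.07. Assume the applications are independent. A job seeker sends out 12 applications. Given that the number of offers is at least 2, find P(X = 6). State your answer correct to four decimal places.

0.0003

X ~ Binomial(12, 0.07). Want P(X=6 | X≥2) = P(X=6) / P(X≥2).
P(X=6) = C(12,6)·0.07^6·0.93^6 = 0.000070
P(X≥2) = 1 − 0.418596 − 0.378087 = 0.203317
Ratio = 0.000070 / 0.203317 = 0.000346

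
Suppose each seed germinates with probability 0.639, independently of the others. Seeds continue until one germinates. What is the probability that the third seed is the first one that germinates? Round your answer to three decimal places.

0.083

Geometric (trials to first success), p = 0.639.
P(Y = 3) = (1−p)^2 · p = 0.13032 · 0.639 = 0.08328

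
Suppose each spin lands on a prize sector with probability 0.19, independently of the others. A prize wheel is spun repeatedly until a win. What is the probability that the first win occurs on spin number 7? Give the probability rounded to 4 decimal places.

Geometric (trials to first success), p = 0.19.
P(Y = 7) = (1−p)^6 · p = 0.28243 · 0.19 = 0.053662

0.0537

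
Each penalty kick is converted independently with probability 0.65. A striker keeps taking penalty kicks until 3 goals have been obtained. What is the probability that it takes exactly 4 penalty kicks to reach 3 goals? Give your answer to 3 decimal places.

0.288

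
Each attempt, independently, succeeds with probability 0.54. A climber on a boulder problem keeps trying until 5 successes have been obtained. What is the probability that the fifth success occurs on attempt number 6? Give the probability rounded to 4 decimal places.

Y = trial on which the fifth success occurs; negative binomial, r=5, p=0.54.
P(Y=6) = C(5,4) · p^5 · (1−p)^1
= 5 · 0.045917 · 0.46 = 0.105608

0.1056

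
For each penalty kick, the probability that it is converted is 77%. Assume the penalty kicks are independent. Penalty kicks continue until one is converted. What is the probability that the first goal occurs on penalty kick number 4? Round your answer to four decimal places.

0.0094

Geometric (trials to first success), p = 0.77.
P(Y = 4) = (1−p)^3 · p = 0.012167 · 0.77 = 0.009369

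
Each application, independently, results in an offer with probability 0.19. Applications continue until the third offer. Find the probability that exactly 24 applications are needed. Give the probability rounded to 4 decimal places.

0.0208

Y = trial on which the third success occurs; negative binomial, r=3, p=0.19.
P(Y=24) = C(23,2) · p^3 · (1−p)^21
= 253 · 0.006859 · 0.011973 = 0.020776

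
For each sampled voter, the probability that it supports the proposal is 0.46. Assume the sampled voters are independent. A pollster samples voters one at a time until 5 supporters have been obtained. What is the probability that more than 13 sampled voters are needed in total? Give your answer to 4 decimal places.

0.2065

Needing more than 13 sampled voters ⇔ fewer than 5 successes in the first 13. With X ~ Binomial(13, 0.46), P(Y > 13) = P(X ≤ 4).
  k=0: C(13,0)·0.46^0·0.54^13 = 0.000332
  k=1: C(13,1)·0.46^1·0.54^12 = 0.003676
  k=2: C(13,2)·0.46^2·0.54^11 = 0.018791
  k=3: C(13,3)·0.46^3·0.54^10 = 0.058692
  k=4: C(13,4)·0.46^4·0.54^9 = 0.124992
P(X ≤ 4) = 0.206483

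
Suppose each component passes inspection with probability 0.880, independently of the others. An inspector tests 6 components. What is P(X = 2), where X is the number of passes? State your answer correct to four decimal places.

0.0024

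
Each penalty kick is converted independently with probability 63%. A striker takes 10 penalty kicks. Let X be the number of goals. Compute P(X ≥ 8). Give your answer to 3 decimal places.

X ~ Binomial(10, 0.63); P(X ≥ 8) = Σ C(10,k) p^k (1−p)^(10−k) over k:
  k=8: C(10,8)·0.63^8·0.37^2 = 0.15288
  k=9: C(10,9)·0.63^9·0.37^1 = 0.05785
  k=10: C(10,10)·0.63^10·0.37^0 = 0.00985
Total = 0.22057

0.221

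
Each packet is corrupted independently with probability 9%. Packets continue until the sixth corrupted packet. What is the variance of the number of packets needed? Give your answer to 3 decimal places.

674.074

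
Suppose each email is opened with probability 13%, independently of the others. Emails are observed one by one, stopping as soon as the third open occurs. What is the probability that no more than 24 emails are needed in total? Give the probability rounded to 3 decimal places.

Finishing within 24 emails ⇔ at least 3 successes in the first 24. With X ~ Binomial(24, 0.13), P(Y ≤ 24) = 1 − P(X ≤ 2).
  k=0: C(24,0)·0.13^0·0.87^24 = 0.03536
  k=1: C(24,1)·0.13^1·0.87^23 = 0.12679
  k=2: C(24,2)·0.13^2·0.87^22 = 0.21788
1 − 0.38003 = 0.61997

0.620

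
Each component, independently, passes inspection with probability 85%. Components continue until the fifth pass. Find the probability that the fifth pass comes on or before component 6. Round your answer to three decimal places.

0.776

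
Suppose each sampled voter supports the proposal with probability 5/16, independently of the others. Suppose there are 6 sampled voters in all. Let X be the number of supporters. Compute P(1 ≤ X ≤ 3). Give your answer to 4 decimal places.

X ~ Binomial(6, 0.3125); P(1 ≤ X ≤ 3) = Σ C(6,k) p^k (1−p)^(6−k) over k:
  k=1: C(6,1)·0.3125^1·0.6875^5 = 0.287982
  k=2: C(6,2)·0.3125^2·0.6875^4 = 0.327252
  k=3: C(6,3)·0.3125^3·0.6875^3 = 0.198334
Total = 0.813568

0.8136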